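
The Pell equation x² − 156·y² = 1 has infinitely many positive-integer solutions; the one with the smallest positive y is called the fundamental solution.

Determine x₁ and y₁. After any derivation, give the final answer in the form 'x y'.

√156 = [12; 2,24, …], period ℓ=2 (even) → k=1
a_0=12:  p_0=12·1+0=12,  q_0=12·0+1=1
a_1=2:  p_1=2·12+1=25,  q_1=2·1+0=2
→ (25, 2).  Check: 25²=625, 156·2²=624, difference 1.

25 2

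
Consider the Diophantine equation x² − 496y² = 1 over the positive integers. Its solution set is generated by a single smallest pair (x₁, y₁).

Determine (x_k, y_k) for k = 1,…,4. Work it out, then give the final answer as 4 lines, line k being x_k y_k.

4620799 207480
42703566796801 1917446753040
394649197502177907199 17720272078000750440
3647189234337689639247667201 163763630995505661818050080

√496 = [22; 3,1,2,4,1,…,1,3,44, …], period ℓ=16 (even) → k=15
step 0: (22, 1)  from 22·(1,0) + (0,1)
step 1: (67, 3)  from 3·(22,1) + (1,0)
step 2: (89, 4)  from 1·(67,3) + (22,1)
step 3: (245, 11)  from 2·(89,4) + (67,3)
step 4: (1069, 48)  from 4·(245,11) + (89,4)
…
step 7: (6080, 273)  from 2·(2383,107) + (1314,59)
…
step 11: (84875, 3811)  from 1·(49709,2232) + (35166,1579)
step 12: (389209, 17476)  from 4·(84875,3811) + (49709,2232)
…
step 14: (1252502, 56239)  from 1·(863293,38763) + (389209,17476)
step 15: (4620799, 207480)  from 3·(1252502,56239) + (863293,38763)
→ (4620799, 207480).  Check: 4620799²=21351783398401, 496·207480²=21351783398400, difference 1.
n=2: (4620799,207480)∘(4620799,207480) = (4620799·4620799+496·207480·207480, 4620799·207480+207480·4620799) = (42703566796801,1917446753040)
n=3: (42703566796801,1917446753040)∘(4620799,207480) = (4620799·42703566796801+496·207480·1917446753040, 4620799·1917446753040+207480·42703566796801) = (394649197502177907199,17720272078000750440)
n=4: (394649197502177907199,17720272078000750440)∘(4620799,207480) = (4620799·394649197502177907199+496·207480·17720272078000750440, 4620799·17720272078000750440+207480·394649197502177907199) = (3647189234337689639247667201,163763630995505661818050080)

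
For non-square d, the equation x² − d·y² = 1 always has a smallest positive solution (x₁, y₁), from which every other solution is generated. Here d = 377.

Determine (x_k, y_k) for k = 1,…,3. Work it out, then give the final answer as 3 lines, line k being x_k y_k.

d=377: √d = [19; 2,2,2,38] (ℓ=4, even), read p_3/q_3
a_0=19:  p_0=19·1+0=19,  q_0=19·0+1=1
a_1=2:  p_1=2·19+1=39,  q_1=2·1+0=2
a_2=2:  p_2=2·39+19=97,  q_2=2·2+1=5
a_3=2:  p_3=2·97+39=233,  q_3=2·5+2=12
(x₁, y₁) = (233, 12);  233² − 377·12² = 1 ✓
(233+12√377)^2 = 108577 + 5592√377
(233+12√377)^3 = 50596649 + 2605860√377

233 12
108577 5592
50596649 2605860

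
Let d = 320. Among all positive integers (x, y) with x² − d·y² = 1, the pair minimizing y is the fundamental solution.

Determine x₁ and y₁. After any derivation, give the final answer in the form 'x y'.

161 9

d=320: √d = [17; 1,7,1,34] (ℓ=4, even), read p_3/q_3
a_0=17:  p_0=17·1+0=17,  q_0=17·0+1=1
a_1=1:  p_1=1·17+1=18,  q_1=1·1+0=1
a_2=7:  p_2=7·18+17=143,  q_2=7·1+1=8
a_3=1:  p_3=1·143+18=161,  q_3=1·8+1=9
(x₁, y₁) = (161, 9);  161² − 320·9² = 1 ✓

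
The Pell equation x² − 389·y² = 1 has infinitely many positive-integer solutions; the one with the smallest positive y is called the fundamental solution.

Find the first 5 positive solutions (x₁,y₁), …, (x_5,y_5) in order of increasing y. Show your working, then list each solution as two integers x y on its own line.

3287049 166660
21609382256801 1095639172680
142062196675667653449 7202839293837075980
933930803041091759821507201 47352171395934637886793360
6139752624410693193862375179426249 311297815269663908222998617313300

d=389: √d = [19; 1,2,1,1,1,1,2,1,38] (ℓ=9, odd), read p_17/q_17
k=0  a_k=19  p_k/q_k = 19/1
k=1  a_k=1  p_k/q_k = 20/1
k=2  a_k=2  p_k/q_k = 59/3
…
k=4  a_k=1  p_k/q_k = 138/7
k=5  a_k=1  p_k/q_k = 217/11
k=6  a_k=1  p_k/q_k = 355/18
k=7  a_k=2  p_k/q_k = 927/47
k=8  a_k=1  p_k/q_k = 1282/65
k=9  a_k=38  p_k/q_k = 49643/2517
k=10  a_k=1  p_k/q_k = 50925/2582
k=11  a_k=2  p_k/q_k = 151493/7681
…
k=13  a_k=1  p_k/q_k = 353911/17944
k=14  a_k=1  p_k/q_k = 556329/28207
k=15  a_k=1  p_k/q_k = 910240/46151
k=16  a_k=2  p_k/q_k = 2376809/120509
k=17  a_k=1  p_k/q_k = 3287049/166660
fundamental: x₁=3287049, y₁=166660  (since 10804691128401 − 389·27775555600 = 1)
(x_2, y_2) = (3287049·3287049 + 389·166660·166660, 3287049·166660 + 166660·3287049) = (21609382256801, 1095639172680)
(x_3, y_3) = (3287049·21609382256801 + 389·166660·1095639172680, 3287049·1095639172680 + 166660·21609382256801) = (142062196675667653449, 7202839293837075980)
(x_4, y_4) = (3287049·142062196675667653449 + 389·166660·7202839293837075980, 3287049·7202839293837075980 + 166660·142062196675667653449) = (933930803041091759821507201, 47352171395934637886793360)
(x_5, y_5) = (3287049·933930803041091759821507201 + 389·166660·47352171395934637886793360, 3287049·47352171395934637886793360 + 166660·933930803041091759821507201) = (6139752624410693193862375179426249, 311297815269663908222998617313300)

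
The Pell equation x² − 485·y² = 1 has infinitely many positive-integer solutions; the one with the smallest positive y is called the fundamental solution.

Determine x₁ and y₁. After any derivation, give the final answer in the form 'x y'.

[22; 44] for √485; ℓ=1 ⇒ convergent index 1
i=0: a=22 ⇒ p=22, q=1
i=1: a=44 ⇒ p=969, q=44
(x₁, y₁) = (969, 44);  969² − 485·44² = 1 ✓

969 44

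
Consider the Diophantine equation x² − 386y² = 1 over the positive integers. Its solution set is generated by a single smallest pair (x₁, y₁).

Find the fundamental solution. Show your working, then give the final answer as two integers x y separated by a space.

√386 → a₀=19, period (1,1,1,4,1,18,1,4,1,1,1,38); ℓ=12 even so k=11
a_0=19:  p_0=19·1+0=19,  q_0=19·0+1=1
a_1=1:  p_1=1·19+1=20,  q_1=1·1+0=1
…
a_4=4:  p_4=4·59+39=275,  q_4=4·3+2=14
a_5=1:  p_5=1·275+59=334,  q_5=1·14+3=17
a_6=18:  p_6=18·334+275=6287,  q_6=18·17+14=320
…
a_8=4:  p_8=4·6621+6287=32771,  q_8=4·337+320=1668
…
a_10=1:  p_10=1·39392+32771=72163,  q_10=1·2005+1668=3673
a_11=1:  p_11=1·72163+39392=111555,  q_11=1·3673+2005=5678
→ (111555, 5678).  Check: 111555²=12444518025, 386·5678²=12444518024, difference 1.

111555 5678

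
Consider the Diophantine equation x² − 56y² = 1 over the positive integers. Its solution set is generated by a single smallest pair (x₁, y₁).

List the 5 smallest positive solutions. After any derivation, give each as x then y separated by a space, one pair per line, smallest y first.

15 2
449 60
13455 1798
403201 53880
12082575 1614602

√56 → a₀=7, period (2,14); ℓ=2 even so k=1
a_0=7:  p_0=7·1+0=7,  q_0=7·0+1=1
a_1=2:  p_1=2·7+1=15,  q_1=2·1+0=2
→ (15, 2).  Check: 15²=225, 56·2²=224, difference 1.
n=2: (15,2)∘(15,2) = (15·15+56·2·2, 15·2+2·15) = (449,60)
n=3: (449,60)∘(15,2) = (15·449+56·2·60, 15·60+2·449) = (13455,1798)
n=4: (13455,1798)∘(15,2) = (15·13455+56·2·1798, 15·1798+2·13455) = (403201,53880)
n=5: (403201,53880)∘(15,2) = (15·403201+56·2·53880, 15·53880+2·403201) = (12082575,1614602)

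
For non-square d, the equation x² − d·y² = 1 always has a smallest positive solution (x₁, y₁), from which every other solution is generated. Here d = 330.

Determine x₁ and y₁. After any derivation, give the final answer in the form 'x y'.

[18; 6,36] for √330; ℓ=2 ⇒ convergent index 1
a_0=18:  p_0=18·1+0=18,  q_0=18·0+1=1
a_1=6:  p_1=6·18+1=109,  q_1=6·1+0=6
→ (109, 6).  Check: 109²=11881, 330·6²=11880, difference 1.

109 6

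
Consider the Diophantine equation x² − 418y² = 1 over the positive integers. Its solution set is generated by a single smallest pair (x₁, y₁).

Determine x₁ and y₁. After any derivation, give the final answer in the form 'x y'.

√418 = [20; 2,4,20,4,2,40, …], period ℓ=6 (even) → k=5
a_0=20:  p_0=20·1+0=20,  q_0=20·0+1=1
…
a_4=4:  p_4=4·3721+184=15068,  q_4=4·182+9=737
a_5=2:  p_5=2·15068+3721=33857,  q_5=2·737+182=1656
fundamental: x₁=33857, y₁=1656  (since 1146296449 − 418·2742336 = 1)

33857 1656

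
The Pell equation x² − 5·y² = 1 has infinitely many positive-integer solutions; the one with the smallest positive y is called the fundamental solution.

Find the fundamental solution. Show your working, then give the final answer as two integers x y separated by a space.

√5 → a₀=2, period (4); ℓ=1 odd so k=1
k=0  a_k=2  p_k/q_k = 2/1
k=1  a_k=4  p_k/q_k = 9/4
fundamental: x₁=9, y₁=4  (since 81 − 5·16 = 1)

9 4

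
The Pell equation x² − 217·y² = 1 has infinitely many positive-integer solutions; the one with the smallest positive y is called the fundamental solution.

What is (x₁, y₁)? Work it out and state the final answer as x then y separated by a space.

3844063 260952

d=217: √d = [14; 1,2,1,2,1,…,2,1,28] (ℓ=16, even), read p_15/q_15
k=0  a_k=14  p_k/q_k = 14/1
…
k=2  a_k=2  p_k/q_k = 44/3
…
k=10  a_k=1  p_k/q_k = 154218/10469
…
k=13  a_k=1  p_k/q_k = 1034361/70217
k=14  a_k=2  p_k/q_k = 2809702/190735
k=15  a_k=1  p_k/q_k = 3844063/260952
fundamental: x₁=3844063, y₁=260952  (since 14776820347969 − 217·68095946304 = 1)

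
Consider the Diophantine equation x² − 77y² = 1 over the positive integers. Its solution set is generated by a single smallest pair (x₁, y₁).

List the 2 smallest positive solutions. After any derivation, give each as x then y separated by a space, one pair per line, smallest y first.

[8; 1,3,2,3,1,16] for √77; ℓ=6 ⇒ convergent index 5
a_0=8:  p_0=8·1+0=8,  q_0=8·0+1=1
a_1=1:  p_1=1·8+1=9,  q_1=1·1+0=1
…
a_4=3:  p_4=3·79+35=272,  q_4=3·9+4=31
a_5=1:  p_5=1·272+79=351,  q_5=1·31+9=40
fundamental: x₁=351, y₁=40  (since 123201 − 77·1600 = 1)
k=2:  x_2 = 351·351+77·40·40 = 246401,  y_2 = 351·40+40·351 = 28080

351 40
246401 28080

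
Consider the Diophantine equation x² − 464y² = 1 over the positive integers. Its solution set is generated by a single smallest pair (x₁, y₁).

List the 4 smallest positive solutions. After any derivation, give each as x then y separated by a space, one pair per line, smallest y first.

√464 = [21; 1,1,5,1,1,1,5,1,1,42, …], period ℓ=10 (even) → k=9
k=0  a_k=21  p_k/q_k = 21/1
…
k=2  a_k=1  p_k/q_k = 43/2
k=3  a_k=5  p_k/q_k = 237/11
k=4  a_k=1  p_k/q_k = 280/13
…
k=6  a_k=1  p_k/q_k = 797/37
k=7  a_k=5  p_k/q_k = 4502/209
k=8  a_k=1  p_k/q_k = 5299/246
k=9  a_k=1  p_k/q_k = 9801/455
fundamental: x₁=9801, y₁=455  (since 96059601 − 464·207025 = 1)
(9801+455√464)^2 = 192119201 + 8918910√464
(9801+455√464)^3 = 3765920568201 + 174828473365√464
(9801+455√464)^4 = 73819574785756801 + 3426987725981820√464

9801 455
192119201 8918910
3765920568201 174828473365
73819574785756801 3426987725981820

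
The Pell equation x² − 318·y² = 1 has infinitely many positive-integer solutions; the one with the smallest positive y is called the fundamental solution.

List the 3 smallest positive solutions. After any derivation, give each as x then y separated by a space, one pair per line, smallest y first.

107 6
22897 1284
4899851 274770

√318 → a₀=17, period (1,4,1,34); ℓ=4 even so k=3
a_0=17:  p_0=17·1+0=17,  q_0=17·0+1=1
a_1=1:  p_1=1·17+1=18,  q_1=1·1+0=1
a_2=4:  p_2=4·18+17=89,  q_2=4·1+1=5
a_3=1:  p_3=1·89+18=107,  q_3=1·5+1=6
fundamental: x₁=107, y₁=6  (since 11449 − 318·36 = 1)
k=2:  x_2 = 107·107+318·6·6 = 22897,  y_2 = 107·6+6·107 = 1284
k=3:  x_3 = 107·22897+318·6·1284 = 4899851,  y_3 = 107·1284+6·22897 = 274770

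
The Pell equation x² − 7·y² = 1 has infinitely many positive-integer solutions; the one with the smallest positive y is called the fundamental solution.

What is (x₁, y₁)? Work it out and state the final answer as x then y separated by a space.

d=7: √d = [2; 1,1,1,4] (ℓ=4, even), read p_3/q_3
k=0  a_k=2  p_k/q_k = 2/1
k=1  a_k=1  p_k/q_k = 3/1
k=2  a_k=1  p_k/q_k = 5/2
k=3  a_k=1  p_k/q_k = 8/3
fundamental: x₁=8, y₁=3  (since 64 − 7·9 = 1)

8 3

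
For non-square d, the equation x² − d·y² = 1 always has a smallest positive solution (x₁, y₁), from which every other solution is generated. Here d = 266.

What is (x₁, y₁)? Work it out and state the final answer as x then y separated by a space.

685 42

√266 = [16; 3,4,3,32, …], period ℓ=4 (even) → k=3
i=0: a=16 ⇒ p=16, q=1
i=1: a=3 ⇒ p=49, q=3
i=2: a=4 ⇒ p=212, q=13
i=3: a=3 ⇒ p=685, q=42
fundamental: x₁=685, y₁=42  (since 469225 − 266·1764 = 1)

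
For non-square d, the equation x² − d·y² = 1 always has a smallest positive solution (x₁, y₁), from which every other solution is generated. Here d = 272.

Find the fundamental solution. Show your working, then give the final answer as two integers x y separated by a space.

33 2

d=272: √d = [16; 2,32] (ℓ=2, even), read p_1/q_1
i=0: a=16 ⇒ p=16, q=1
i=1: a=2 ⇒ p=33, q=2
fundamental: x₁=33, y₁=2  (since 1089 − 272·4 = 1)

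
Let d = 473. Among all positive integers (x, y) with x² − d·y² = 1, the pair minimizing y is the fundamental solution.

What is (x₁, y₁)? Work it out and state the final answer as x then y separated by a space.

√473 = [21; 1,2,1,42, …], period ℓ=4 (even) → k=3
step 0: (21, 1)  from 21·(1,0) + (0,1)
step 1: (22, 1)  from 1·(21,1) + (1,0)
step 2: (65, 3)  from 2·(22,1) + (21,1)
step 3: (87, 4)  from 1·(65,3) + (22,1)
→ (87, 4).  Check: 87²=7569, 473·4²=7568, difference 1.

87 4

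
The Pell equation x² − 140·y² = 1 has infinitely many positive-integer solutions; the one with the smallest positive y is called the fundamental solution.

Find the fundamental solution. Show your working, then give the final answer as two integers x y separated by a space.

71 6

√140 → a₀=11, period (1,4,1,22); ℓ=4 even so k=3
step 0: (11, 1)  from 11·(1,0) + (0,1)
…
step 2: (59, 5)  from 4·(12,1) + (11,1)
step 3: (71, 6)  from 1·(59,5) + (12,1)
(x₁, y₁) = (71, 6);  71² − 140·6² = 1 ✓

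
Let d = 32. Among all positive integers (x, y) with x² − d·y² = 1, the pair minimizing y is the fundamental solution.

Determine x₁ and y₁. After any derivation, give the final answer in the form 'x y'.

√32 = [5; 1,1,1,10, …], period ℓ=4 (even) → k=3
a_0=5:  p_0=5·1+0=5,  q_0=5·0+1=1
…
a_2=1:  p_2=1·6+5=11,  q_2=1·1+1=2
a_3=1:  p_3=1·11+6=17,  q_3=1·2+1=3
fundamental: x₁=17, y₁=3  (since 289 − 32·9 = 1)

17 3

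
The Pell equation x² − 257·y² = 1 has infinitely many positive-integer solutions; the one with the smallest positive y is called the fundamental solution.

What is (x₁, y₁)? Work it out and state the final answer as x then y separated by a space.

513 32

√257 = [16; 32, …], period ℓ=1 (odd) → k=1
step 0: (16, 1)  from 16·(1,0) + (0,1)
step 1: (513, 32)  from 32·(16,1) + (1,0)
fundamental: x₁=513, y₁=32  (since 263169 − 257·1024 = 1)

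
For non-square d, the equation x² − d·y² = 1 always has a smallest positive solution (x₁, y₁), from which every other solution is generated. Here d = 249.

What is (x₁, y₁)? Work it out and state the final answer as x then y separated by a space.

√249 → a₀=15, period (1,3,1,1,5,…,3,1,30); ℓ=16 even so k=15
i=0: a=15 ⇒ p=15, q=1
i=1: a=1 ⇒ p=16, q=1
…
i=3: a=1 ⇒ p=79, q=5
…
i=5: a=5 ⇒ p=789, q=50
i=6: a=1 ⇒ p=931, q=59
i=7: a=3 ⇒ p=3582, q=227
i=8: a=10 ⇒ p=36751, q=2329
…
i=10: a=1 ⇒ p=150586, q=9543
i=11: a=5 ⇒ p=866765, q=54929
i=12: a=1 ⇒ p=1017351, q=64472
i=13: a=1 ⇒ p=1884116, q=119401
i=14: a=3 ⇒ p=6669699, q=422675
i=15: a=1 ⇒ p=8553815, q=542076
→ (8553815, 542076).  Check: 8553815²=73167751054225, 249·542076²=73167751054224, difference 1.

8553815 542076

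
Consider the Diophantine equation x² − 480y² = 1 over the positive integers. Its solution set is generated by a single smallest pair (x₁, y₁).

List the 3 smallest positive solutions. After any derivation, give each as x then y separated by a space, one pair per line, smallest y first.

241 11
116161 5302
55989361 2555553

d=480: √d = [21; 1,9,1,42] (ℓ=4, even), read p_3/q_3
k=0  a_k=21  p_k/q_k = 21/1
…
k=2  a_k=9  p_k/q_k = 219/10
k=3  a_k=1  p_k/q_k = 241/11
(x₁, y₁) = (241, 11);  241² − 480·11² = 1 ✓
(241+11√480)^2 = 116161 + 5302√480
(241+11√480)^3 = 55989361 + 2555553√480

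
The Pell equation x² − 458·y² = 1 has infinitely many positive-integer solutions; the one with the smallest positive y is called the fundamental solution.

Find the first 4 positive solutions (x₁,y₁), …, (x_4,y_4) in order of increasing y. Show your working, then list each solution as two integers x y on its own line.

√458 → a₀=21, period (2,2,42); ℓ=3 odd so k=5
i=0: a=21 ⇒ p=21, q=1
i=1: a=2 ⇒ p=43, q=2
i=2: a=2 ⇒ p=107, q=5
…
i=4: a=2 ⇒ p=9181, q=429
i=5: a=2 ⇒ p=22899, q=1070
→ (22899, 1070).  Check: 22899²=524364201, 458·1070²=524364200, difference 1.
(22899+1070√458)^2 = 1048728401 + 49003860√458
(22899+1070√458)^3 = 48029663286099 + 2244278779210√458
(22899+1070√458)^4 = 2199662518128033601 + 102783479481255720√458

22899 1070
1048728401 49003860
48029663286099 2244278779210
2199662518128033601 102783479481255720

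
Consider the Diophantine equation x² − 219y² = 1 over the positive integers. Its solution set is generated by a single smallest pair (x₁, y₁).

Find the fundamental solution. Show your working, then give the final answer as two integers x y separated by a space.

d=219: √d = [14; 1,3,1,28] (ℓ=4, even), read p_3/q_3
a_0=14:  p_0=14·1+0=14,  q_0=14·0+1=1
…
a_2=3:  p_2=3·15+14=59,  q_2=3·1+1=4
a_3=1:  p_3=1·59+15=74,  q_3=1·4+1=5
fundamental: x₁=74, y₁=5  (since 5476 − 219·25 = 1)

74 5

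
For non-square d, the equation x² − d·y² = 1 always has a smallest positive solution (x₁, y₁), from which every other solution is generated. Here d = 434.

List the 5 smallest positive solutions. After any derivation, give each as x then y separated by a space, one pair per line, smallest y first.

125 6
31249 1500
7812125 374994
1953000001 93747000
488242188125 23436375006

√434 → a₀=20, period (1,4,1,40); ℓ=4 even so k=3
i=0: a=20 ⇒ p=20, q=1
i=1: a=1 ⇒ p=21, q=1
i=2: a=4 ⇒ p=104, q=5
i=3: a=1 ⇒ p=125, q=6
→ (125, 6).  Check: 125²=15625, 434·6²=15624, difference 1.
k=2:  x_2 = 125·125+434·6·6 = 31249,  y_2 = 125·6+6·125 = 1500
k=3:  x_3 = 125·31249+434·6·1500 = 7812125,  y_3 = 125·1500+6·31249 = 374994
k=4:  x_4 = 125·7812125+434·6·374994 = 1953000001,  y_4 = 125·374994+6·7812125 = 93747000
k=5:  x_5 = 125·1953000001+434·6·93747000 = 488242188125,  y_5 = 125·93747000+6·1953000001 = 23436375006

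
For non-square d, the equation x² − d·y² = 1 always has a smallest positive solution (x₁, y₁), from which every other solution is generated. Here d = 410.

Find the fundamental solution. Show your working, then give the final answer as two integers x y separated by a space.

√410 → a₀=20, period (4,40); ℓ=2 even so k=1
i=0: a=20 ⇒ p=20, q=1
i=1: a=4 ⇒ p=81, q=4
→ (81, 4).  Check: 81²=6561, 410·4²=6560, difference 1.

81 4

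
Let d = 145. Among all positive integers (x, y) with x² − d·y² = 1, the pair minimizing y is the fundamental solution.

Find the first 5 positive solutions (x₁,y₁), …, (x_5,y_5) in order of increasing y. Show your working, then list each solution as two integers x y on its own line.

√145 = [12; 24, …], period ℓ=1 (odd) → k=1
step 0: (12, 1)  from 12·(1,0) + (0,1)
step 1: (289, 24)  from 24·(12,1) + (1,0)
(x₁, y₁) = (289, 24);  289² − 145·24² = 1 ✓
(x_2, y_2) = (289·289 + 145·24·24, 289·24 + 24·289) = (167041, 13872)
(x_3, y_3) = (289·167041 + 145·24·13872, 289·13872 + 24·167041) = (96549409, 8017992)
(x_4, y_4) = (289·96549409 + 145·24·8017992, 289·8017992 + 24·96549409) = (55805391361, 4634385504)
(x_5, y_5) = (289·55805391361 + 145·24·4634385504, 289·4634385504 + 24·55805391361) = (32255419657249, 2678666803320)

289 24
167041 13872
96549409 8017992
55805391361 4634385504
32255419657249 2678666803320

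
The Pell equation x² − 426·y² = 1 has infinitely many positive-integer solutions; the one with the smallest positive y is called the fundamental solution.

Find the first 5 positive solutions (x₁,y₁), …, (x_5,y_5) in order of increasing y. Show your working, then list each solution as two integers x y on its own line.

[20; 1,1,1,3,2,6,2,3,1,1,1,40] for √426; ℓ=12 ⇒ convergent index 11
i=0: a=20 ⇒ p=20, q=1
…
i=4: a=3 ⇒ p=227, q=11
i=5: a=2 ⇒ p=516, q=25
i=6: a=6 ⇒ p=3323, q=161
i=7: a=2 ⇒ p=7162, q=347
i=8: a=3 ⇒ p=24809, q=1202
i=9: a=1 ⇒ p=31971, q=1549
i=10: a=1 ⇒ p=56780, q=2751
i=11: a=1 ⇒ p=88751, q=4300
(x₁, y₁) = (88751, 4300);  88751² − 426·4300² = 1 ✓
n=2: (88751,4300)∘(88751,4300) = (88751·88751+426·4300·4300, 88751·4300+4300·88751) = (15753480001,763258600)
n=3: (15753480001,763258600)∘(88751,4300) = (88751·15753480001+426·4300·763258600, 88751·763258600+4300·15753480001) = (2796274207048751,135479928012900)
n=4: (2796274207048751,135479928012900)∘(88751,4300) = (88751·2796274207048751+426·4300·135479928012900, 88751·135479928012900+4300·2796274207048751) = (496344264283813920001,24047958181382517200)
n=5: (496344264283813920001,24047958181382517200)∘(88751,4300) = (88751·496344264283813920001+426·4300·24047958181382517200, 88751·24047958181382517200+4300·496344264283813920001) = (88102099596109264220968751,4268560672976279640021500)

88751 4300
15753480001 763258600
2796274207048751 135479928012900
496344264283813920001 24047958181382517200
88102099596109264220968751 4268560672976279640021500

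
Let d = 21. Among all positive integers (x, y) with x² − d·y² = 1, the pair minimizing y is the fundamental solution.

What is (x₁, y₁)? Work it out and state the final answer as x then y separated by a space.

[4; 1,1,2,1,1,8] for √21; ℓ=6 ⇒ convergent index 5
step 0: (4, 1)  from 4·(1,0) + (0,1)
step 1: (5, 1)  from 1·(4,1) + (1,0)
step 2: (9, 2)  from 1·(5,1) + (4,1)
…
step 4: (32, 7)  from 1·(23,5) + (9,2)
step 5: (55, 12)  from 1·(32,7) + (23,5)
(x₁, y₁) = (55, 12);  55² − 21·12² = 1 ✓

55 12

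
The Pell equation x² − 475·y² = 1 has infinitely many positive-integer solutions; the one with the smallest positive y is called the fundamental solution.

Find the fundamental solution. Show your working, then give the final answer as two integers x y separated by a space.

57799 2652

√475 → a₀=21, period (1,3,1,6,2,6,1,3,1,42); ℓ=10 even so k=9
a_0=21:  p_0=21·1+0=21,  q_0=21·0+1=1
a_1=1:  p_1=1·21+1=22,  q_1=1·1+0=1
a_2=3:  p_2=3·22+21=87,  q_2=3·1+1=4
a_3=1:  p_3=1·87+22=109,  q_3=1·4+1=5
a_4=6:  p_4=6·109+87=741,  q_4=6·5+4=34
a_5=2:  p_5=2·741+109=1591,  q_5=2·34+5=73
a_6=6:  p_6=6·1591+741=10287,  q_6=6·73+34=472
a_7=1:  p_7=1·10287+1591=11878,  q_7=1·472+73=545
a_8=3:  p_8=3·11878+10287=45921,  q_8=3·545+472=2107
a_9=1:  p_9=1·45921+11878=57799,  q_9=1·2107+545=2652
→ (57799, 2652).  Check: 57799²=3340724401, 475·2652²=3340724400, difference 1.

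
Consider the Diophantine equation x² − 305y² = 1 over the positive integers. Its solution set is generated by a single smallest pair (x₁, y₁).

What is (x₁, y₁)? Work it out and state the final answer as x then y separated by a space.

√305 → a₀=17, period (2,6,2,34); ℓ=4 even so k=3
a_0=17:  p_0=17·1+0=17,  q_0=17·0+1=1
a_1=2:  p_1=2·17+1=35,  q_1=2·1+0=2
a_2=6:  p_2=6·35+17=227,  q_2=6·2+1=13
a_3=2:  p_3=2·227+35=489,  q_3=2·13+2=28
(x₁, y₁) = (489, 28);  489² − 305·28² = 1 ✓

489 28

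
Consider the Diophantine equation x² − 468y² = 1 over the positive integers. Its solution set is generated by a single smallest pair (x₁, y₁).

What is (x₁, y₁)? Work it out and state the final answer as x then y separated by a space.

649 30

[21; 1,1,1,2,1,1,1,42] for √468; ℓ=8 ⇒ convergent index 7
i=0: a=21 ⇒ p=21, q=1
i=1: a=1 ⇒ p=22, q=1
…
i=3: a=1 ⇒ p=65, q=3
i=4: a=2 ⇒ p=173, q=8
i=5: a=1 ⇒ p=238, q=11
i=6: a=1 ⇒ p=411, q=19
i=7: a=1 ⇒ p=649, q=30
(x₁, y₁) = (649, 30);  649² − 468·30² = 1 ✓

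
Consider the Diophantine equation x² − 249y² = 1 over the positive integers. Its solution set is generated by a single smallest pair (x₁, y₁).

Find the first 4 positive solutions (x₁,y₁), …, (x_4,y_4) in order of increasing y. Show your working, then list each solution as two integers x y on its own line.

8553815 542076
146335502108449 9273635639880
2503453625935556812055 158649927281879742324
42828158354663763449114371201 2714124255465295062538692240

[15; 1,3,1,1,5,…,3,1,30] for √249; ℓ=16 ⇒ convergent index 15
a_0=15:  p_0=15·1+0=15,  q_0=15·0+1=1
a_1=1:  p_1=1·15+1=16,  q_1=1·1+0=1
…
a_5=5:  p_5=5·142+79=789,  q_5=5·9+5=50
a_6=1:  p_6=1·789+142=931,  q_6=1·50+9=59
…
a_8=10:  p_8=10·3582+931=36751,  q_8=10·227+59=2329
a_9=3:  p_9=3·36751+3582=113835,  q_9=3·2329+227=7214
a_10=1:  p_10=1·113835+36751=150586,  q_10=1·7214+2329=9543
…
a_12=1:  p_12=1·866765+150586=1017351,  q_12=1·54929+9543=64472
a_13=1:  p_13=1·1017351+866765=1884116,  q_13=1·64472+54929=119401
a_14=3:  p_14=3·1884116+1017351=6669699,  q_14=3·119401+64472=422675
a_15=1:  p_15=1·6669699+1884116=8553815,  q_15=1·422675+119401=542076
(x₁, y₁) = (8553815, 542076);  8553815² − 249·542076² = 1 ✓
k=2:  x_2 = 8553815·8553815+249·542076·542076 = 146335502108449,  y_2 = 8553815·542076+542076·8553815 = 9273635639880
k=3:  x_3 = 8553815·146335502108449+249·542076·9273635639880 = 2503453625935556812055,  y_3 = 8553815·9273635639880+542076·146335502108449 = 158649927281879742324
k=4:  x_4 = 8553815·2503453625935556812055+249·542076·158649927281879742324 = 42828158354663763449114371201,  y_4 = 8553815·158649927281879742324+542076·2503453625935556812055 = 2714124255465295062538692240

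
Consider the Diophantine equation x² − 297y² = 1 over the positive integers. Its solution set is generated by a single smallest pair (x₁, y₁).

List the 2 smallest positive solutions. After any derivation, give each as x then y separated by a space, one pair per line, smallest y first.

48599 2820
4723725601 274098360

√297 → a₀=17, period (4,3,1,1,2,1,1,3,4,34); ℓ=10 even so k=9
k=0  a_k=17  p_k/q_k = 17/1
k=1  a_k=4  p_k/q_k = 69/4
…
k=3  a_k=1  p_k/q_k = 293/17
k=4  a_k=1  p_k/q_k = 517/30
k=5  a_k=2  p_k/q_k = 1327/77
k=6  a_k=1  p_k/q_k = 1844/107
k=7  a_k=1  p_k/q_k = 3171/184
k=8  a_k=3  p_k/q_k = 11357/659
k=9  a_k=4  p_k/q_k = 48599/2820
fundamental: x₁=48599, y₁=2820  (since 2361862801 − 297·7952400 = 1)
(48599+2820√297)^2 = 4723725601 + 274098360√297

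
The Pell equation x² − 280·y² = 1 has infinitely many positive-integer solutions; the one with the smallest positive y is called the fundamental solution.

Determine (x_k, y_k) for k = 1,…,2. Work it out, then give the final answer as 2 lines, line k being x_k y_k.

251 15
126001 7530

√280 = [16; 1,2,1,2,1,32, …], period ℓ=6 (even) → k=5
step 0: (16, 1)  from 16·(1,0) + (0,1)
step 1: (17, 1)  from 1·(16,1) + (1,0)
step 2: (50, 3)  from 2·(17,1) + (16,1)
step 3: (67, 4)  from 1·(50,3) + (17,1)
step 4: (184, 11)  from 2·(67,4) + (50,3)
step 5: (251, 15)  from 1·(184,11) + (67,4)
fundamental: x₁=251, y₁=15  (since 63001 − 280·225 = 1)
(251+15√280)^2 = 126001 + 7530√280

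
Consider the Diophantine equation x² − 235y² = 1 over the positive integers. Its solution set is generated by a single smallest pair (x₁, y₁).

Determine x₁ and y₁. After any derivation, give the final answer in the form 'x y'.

46 3

d=235: √d = [15; 3,30] (ℓ=2, even), read p_1/q_1
step 0: (15, 1)  from 15·(1,0) + (0,1)
step 1: (46, 3)  from 3·(15,1) + (1,0)
→ (46, 3).  Check: 46²=2116, 235·3²=2115, difference 1.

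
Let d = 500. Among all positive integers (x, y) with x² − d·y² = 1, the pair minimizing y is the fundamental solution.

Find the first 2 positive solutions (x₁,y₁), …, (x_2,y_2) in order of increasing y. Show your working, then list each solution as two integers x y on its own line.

[22; 2,1,3,2,1,…,1,2,44] for √500; ℓ=14 ⇒ convergent index 13
k=0  a_k=22  p_k/q_k = 22/1
k=1  a_k=2  p_k/q_k = 45/2
…
k=5  a_k=1  p_k/q_k = 805/36
…
k=7  a_k=10  p_k/q_k = 14445/646
…
k=9  a_k=1  p_k/q_k = 30254/1353
k=10  a_k=2  p_k/q_k = 76317/3413
k=11  a_k=3  p_k/q_k = 259205/11592
k=12  a_k=1  p_k/q_k = 335522/15005
k=13  a_k=2  p_k/q_k = 930249/41602
(x₁, y₁) = (930249, 41602);  930249² − 500·41602² = 1 ✓
(930249+41602√500)^2 = 1730726404001 + 77400437796√500

930249 41602
1730726404001 77400437796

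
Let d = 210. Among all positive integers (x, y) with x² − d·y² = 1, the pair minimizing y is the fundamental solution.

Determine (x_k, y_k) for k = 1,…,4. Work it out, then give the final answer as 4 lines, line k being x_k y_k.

√210 = [14; 2,28, …], period ℓ=2 (even) → k=1
step 0: (14, 1)  from 14·(1,0) + (0,1)
step 1: (29, 2)  from 2·(14,1) + (1,0)
fundamental: x₁=29, y₁=2  (since 841 − 210·4 = 1)
(29+2√210)^2 = 1681 + 116√210
(29+2√210)^3 = 97469 + 6726√210
(29+2√210)^4 = 5651521 + 389992√210

29 2
1681 116
97469 6726
5651521 389992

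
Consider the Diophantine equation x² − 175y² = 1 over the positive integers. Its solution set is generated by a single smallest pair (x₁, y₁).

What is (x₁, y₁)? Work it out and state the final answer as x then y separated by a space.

2024 153

[13; 4,2,1,2,4,26] for √175; ℓ=6 ⇒ convergent index 5
step 0: (13, 1)  from 13·(1,0) + (0,1)
…
step 3: (172, 13)  from 1·(119,9) + (53,4)
step 4: (463, 35)  from 2·(172,13) + (119,9)
step 5: (2024, 153)  from 4·(463,35) + (172,13)
(x₁, y₁) = (2024, 153);  2024² − 175·153² = 1 ✓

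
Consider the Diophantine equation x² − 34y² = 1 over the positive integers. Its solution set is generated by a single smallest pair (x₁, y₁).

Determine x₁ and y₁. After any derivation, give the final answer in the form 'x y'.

√34 → a₀=5, period (1,4,1,10); ℓ=4 even so k=3
i=0: a=5 ⇒ p=5, q=1
i=1: a=1 ⇒ p=6, q=1
i=2: a=4 ⇒ p=29, q=5
i=3: a=1 ⇒ p=35, q=6
(x₁, y₁) = (35, 6);  35² − 34·6² = 1 ✓

35 6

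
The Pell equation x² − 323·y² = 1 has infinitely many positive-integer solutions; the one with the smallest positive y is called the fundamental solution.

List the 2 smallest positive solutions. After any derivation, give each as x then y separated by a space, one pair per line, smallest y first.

18 1
647 36

[17; 1,34] for √323; ℓ=2 ⇒ convergent index 1
a_0=17:  p_0=17·1+0=17,  q_0=17·0+1=1
a_1=1:  p_1=1·17+1=18,  q_1=1·1+0=1
fundamental: x₁=18, y₁=1  (since 324 − 323·1 = 1)
n=2: (18,1)∘(18,1) = (18·18+323·1·1, 18·1+1·18) = (647,36)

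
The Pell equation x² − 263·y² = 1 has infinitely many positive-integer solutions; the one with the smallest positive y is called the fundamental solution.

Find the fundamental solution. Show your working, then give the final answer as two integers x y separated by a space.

[16; 4,1,1,1,1,15,1,1,1,1,4,32] for √263; ℓ=12 ⇒ convergent index 11
k=0  a_k=16  p_k/q_k = 16/1
k=1  a_k=4  p_k/q_k = 65/4
k=2  a_k=1  p_k/q_k = 81/5
k=3  a_k=1  p_k/q_k = 146/9
…
k=5  a_k=1  p_k/q_k = 373/23
k=6  a_k=15  p_k/q_k = 5822/359
k=7  a_k=1  p_k/q_k = 6195/382
k=8  a_k=1  p_k/q_k = 12017/741
…
k=10  a_k=1  p_k/q_k = 30229/1864
k=11  a_k=4  p_k/q_k = 139128/8579
(x₁, y₁) = (139128, 8579);  139128² − 263·8579² = 1 ✓

139128 8579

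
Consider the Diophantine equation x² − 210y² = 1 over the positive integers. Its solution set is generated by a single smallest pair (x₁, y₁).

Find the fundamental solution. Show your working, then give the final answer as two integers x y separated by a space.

29 2

[14; 2,28] for √210; ℓ=2 ⇒ convergent index 1
a_0=14:  p_0=14·1+0=14,  q_0=14·0+1=1
a_1=2:  p_1=2·14+1=29,  q_1=2·1+0=2
→ (29, 2).  Check: 29²=841, 210·2²=840, difference 1.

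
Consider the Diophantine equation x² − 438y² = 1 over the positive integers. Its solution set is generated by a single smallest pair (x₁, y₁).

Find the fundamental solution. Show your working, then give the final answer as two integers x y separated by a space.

293 14

√438 = [20; 1,12,1,40, …], period ℓ=4 (even) → k=3
step 0: (20, 1)  from 20·(1,0) + (0,1)
…
step 2: (272, 13)  from 12·(21,1) + (20,1)
step 3: (293, 14)  from 1·(272,13) + (21,1)
(x₁, y₁) = (293, 14);  293² − 438·14² = 1 ✓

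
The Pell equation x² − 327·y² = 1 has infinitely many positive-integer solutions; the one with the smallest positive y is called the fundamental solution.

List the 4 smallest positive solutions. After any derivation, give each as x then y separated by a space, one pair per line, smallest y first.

[18; 12,36] for √327; ℓ=2 ⇒ convergent index 1
step 0: (18, 1)  from 18·(1,0) + (0,1)
step 1: (217, 12)  from 12·(18,1) + (1,0)
fundamental: x₁=217, y₁=12  (since 47089 − 327·144 = 1)
n=2: (217,12)∘(217,12) = (217·217+327·12·12, 217·12+12·217) = (94177,5208)
n=3: (94177,5208)∘(217,12) = (217·94177+327·12·5208, 217·5208+12·94177) = (40872601,2260260)
n=4: (40872601,2260260)∘(217,12) = (217·40872601+327·12·2260260, 217·2260260+12·40872601) = (17738614657,980947632)

217 12
94177 5208
40872601 2260260
17738614657 980947632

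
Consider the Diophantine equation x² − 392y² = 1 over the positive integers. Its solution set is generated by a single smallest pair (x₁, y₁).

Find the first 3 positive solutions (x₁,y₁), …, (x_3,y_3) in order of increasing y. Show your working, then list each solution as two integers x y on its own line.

√392 → a₀=19, period (1,3,1,38); ℓ=4 even so k=3
i=0: a=19 ⇒ p=19, q=1
i=1: a=1 ⇒ p=20, q=1
i=2: a=3 ⇒ p=79, q=4
i=3: a=1 ⇒ p=99, q=5
fundamental: x₁=99, y₁=5  (since 9801 − 392·25 = 1)
(x_2, y_2) = (99·99 + 392·5·5, 99·5 + 5·99) = (19601, 990)
(x_3, y_3) = (99·19601 + 392·5·990, 99·990 + 5·19601) = (3880899, 196015)

99 5
19601 990
3880899 196015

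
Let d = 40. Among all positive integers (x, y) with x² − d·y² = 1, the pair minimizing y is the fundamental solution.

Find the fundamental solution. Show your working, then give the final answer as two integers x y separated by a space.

19 3

√40 → a₀=6, period (3,12); ℓ=2 even so k=1
step 0: (6, 1)  from 6·(1,0) + (0,1)
step 1: (19, 3)  from 3·(6,1) + (1,0)
fundamental: x₁=19, y₁=3  (since 361 − 40·9 = 1)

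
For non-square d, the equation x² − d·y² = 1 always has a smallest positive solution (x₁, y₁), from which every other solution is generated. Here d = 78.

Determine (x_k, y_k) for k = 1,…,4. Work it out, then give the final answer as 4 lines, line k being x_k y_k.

53 6
5617 636
595349 67410
63101377 7144824

√78 → a₀=8, period (1,4,1,16); ℓ=4 even so k=3
a_0=8:  p_0=8·1+0=8,  q_0=8·0+1=1
…
a_2=4:  p_2=4·9+8=44,  q_2=4·1+1=5
a_3=1:  p_3=1·44+9=53,  q_3=1·5+1=6
(x₁, y₁) = (53, 6);  53² − 78·6² = 1 ✓
(x_2, y_2) = (53·53 + 78·6·6, 53·6 + 6·53) = (5617, 636)
(x_3, y_3) = (53·5617 + 78·6·636, 53·636 + 6·5617) = (595349, 67410)
(x_4, y_4) = (53·595349 + 78·6·67410, 53·67410 + 6·595349) = (63101377, 7144824)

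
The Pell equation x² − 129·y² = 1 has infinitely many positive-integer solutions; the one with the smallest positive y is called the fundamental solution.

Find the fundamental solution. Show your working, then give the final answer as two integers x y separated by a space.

√129 = [11; 2,1,3,1,6,1,3,1,2,22, …], period ℓ=10 (even) → k=9
k=0  a_k=11  p_k/q_k = 11/1
…
k=6  a_k=1  p_k/q_k = 1238/109
k=7  a_k=3  p_k/q_k = 4793/422
k=8  a_k=1  p_k/q_k = 6031/531
k=9  a_k=2  p_k/q_k = 16855/1484
fundamental: x₁=16855, y₁=1484  (since 284091025 − 129·2202256 = 1)

16855 1484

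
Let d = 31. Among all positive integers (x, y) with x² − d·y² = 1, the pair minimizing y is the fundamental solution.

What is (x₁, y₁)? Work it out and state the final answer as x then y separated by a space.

[5; 1,1,3,5,3,1,1,10] for √31; ℓ=8 ⇒ convergent index 7
k=0  a_k=5  p_k/q_k = 5/1
…
k=4  a_k=5  p_k/q_k = 206/37
…
k=6  a_k=1  p_k/q_k = 863/155
k=7  a_k=1  p_k/q_k = 1520/273
(x₁, y₁) = (1520, 273);  1520² − 31·273² = 1 ✓

1520 273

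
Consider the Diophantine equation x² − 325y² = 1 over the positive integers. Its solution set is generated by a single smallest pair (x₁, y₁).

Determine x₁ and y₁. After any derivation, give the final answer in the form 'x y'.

649 36

√325 → a₀=18, period (36); ℓ=1 odd so k=1
a_0=18:  p_0=18·1+0=18,  q_0=18·0+1=1
a_1=36:  p_1=36·18+1=649,  q_1=36·1+0=36
fundamental: x₁=649, y₁=36  (since 421201 − 325·1296 = 1)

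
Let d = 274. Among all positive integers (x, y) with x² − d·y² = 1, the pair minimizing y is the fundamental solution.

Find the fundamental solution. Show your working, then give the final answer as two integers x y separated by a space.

√274 → a₀=16, period (1,1,4,4,1,1,32); ℓ=7 odd so k=13
a_0=16:  p_0=16·1+0=16,  q_0=16·0+1=1
…
a_2=1:  p_2=1·17+16=33,  q_2=1·1+1=2
a_3=4:  p_3=4·33+17=149,  q_3=4·2+1=9
a_4=4:  p_4=4·149+33=629,  q_4=4·9+2=38
…
a_6=1:  p_6=1·778+629=1407,  q_6=1·47+38=85
a_7=32:  p_7=32·1407+778=45802,  q_7=32·85+47=2767
…
a_9=1:  p_9=1·47209+45802=93011,  q_9=1·2852+2767=5619
a_10=4:  p_10=4·93011+47209=419253,  q_10=4·5619+2852=25328
a_11=4:  p_11=4·419253+93011=1770023,  q_11=4·25328+5619=106931
a_12=1:  p_12=1·1770023+419253=2189276,  q_12=1·106931+25328=132259
a_13=1:  p_13=1·2189276+1770023=3959299,  q_13=1·132259+106931=239190
→ (3959299, 239190).  Check: 3959299²=15676048571401, 274·239190²=15676048571400, difference 1.

3959299 239190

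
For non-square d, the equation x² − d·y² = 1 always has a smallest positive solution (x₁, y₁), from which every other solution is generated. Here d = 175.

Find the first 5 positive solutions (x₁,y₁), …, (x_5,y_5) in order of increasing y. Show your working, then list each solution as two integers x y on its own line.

√175 = [13; 4,2,1,2,4,26, …], period ℓ=6 (even) → k=5
k=0  a_k=13  p_k/q_k = 13/1
…
k=2  a_k=2  p_k/q_k = 119/9
…
k=4  a_k=2  p_k/q_k = 463/35
k=5  a_k=4  p_k/q_k = 2024/153
→ (2024, 153).  Check: 2024²=4096576, 175·153²=4096575, difference 1.
k=2:  x_2 = 2024·2024+175·153·153 = 8193151,  y_2 = 2024·153+153·2024 = 619344
k=3:  x_3 = 2024·8193151+175·153·619344 = 33165873224,  y_3 = 2024·619344+153·8193151 = 2507104359
k=4:  x_4 = 2024·33165873224+175·153·2507104359 = 134255446617601,  y_4 = 2024·2507104359+153·33165873224 = 10148757825888
k=5:  x_5 = 2024·134255446617601+175·153·10148757825888 = 543466014742175624,  y_5 = 2024·10148757825888+153·134255446617601 = 41082169172090265

2024 153
8193151 619344
33165873224 2507104359
134255446617601 10148757825888
543466014742175624 41082169172090265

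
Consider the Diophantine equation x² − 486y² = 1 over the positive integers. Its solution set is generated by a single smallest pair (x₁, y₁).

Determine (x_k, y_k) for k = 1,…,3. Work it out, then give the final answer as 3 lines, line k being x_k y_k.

√486 → a₀=22, period (22,44); ℓ=2 even so k=1
step 0: (22, 1)  from 22·(1,0) + (0,1)
step 1: (485, 22)  from 22·(22,1) + (1,0)
→ (485, 22).  Check: 485²=235225, 486·22²=235224, difference 1.
n=2: (485,22)∘(485,22) = (485·485+486·22·22, 485·22+22·485) = (470449,21340)
n=3: (470449,21340)∘(485,22) = (485·470449+486·22·21340, 485·21340+22·470449) = (456335045,20699778)

485 22
470449 21340
456335045 20699778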